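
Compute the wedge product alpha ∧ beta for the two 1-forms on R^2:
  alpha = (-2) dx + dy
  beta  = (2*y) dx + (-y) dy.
alpha ∧ beta = 0

Distribute the wedge, using dx_i ∧ dx_j = -dx_j ∧ dx_i and dx_i ∧ dx_i = 0. For each pair (i, j) with i < j, the coefficient of dx_i ∧ dx_j in alpha ∧ beta is (alpha_i * beta_j - alpha_j * beta_i). Collecting: alpha ∧ beta = 0.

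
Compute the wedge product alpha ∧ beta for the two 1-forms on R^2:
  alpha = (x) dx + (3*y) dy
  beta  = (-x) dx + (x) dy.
alpha ∧ beta = (x*(x + 3*y)) dx ∧ dy

Distribute the wedge, using dx_i ∧ dx_j = -dx_j ∧ dx_i and dx_i ∧ dx_i = 0. For each pair (i, j) with i < j, the coefficient of dx_i ∧ dx_j in alpha ∧ beta is (alpha_i * beta_j - alpha_j * beta_i). Collecting: alpha ∧ beta = (x*(x + 3*y)) dx ∧ dy.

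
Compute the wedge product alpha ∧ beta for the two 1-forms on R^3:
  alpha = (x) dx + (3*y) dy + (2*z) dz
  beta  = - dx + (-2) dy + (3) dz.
alpha ∧ beta = (-2*x + 3*y) dx ∧ dy + (3*x + 2*z) dx ∧ dz + (9*y + 4*z) dy ∧ dz

Distribute the wedge, using dx_i ∧ dx_j = -dx_j ∧ dx_i and dx_i ∧ dx_i = 0. For each pair (i, j) with i < j, the coefficient of dx_i ∧ dx_j in alpha ∧ beta is (alpha_i * beta_j - alpha_j * beta_i). Collecting: alpha ∧ beta = (-2*x + 3*y) dx ∧ dy + (3*x + 2*z) dx ∧ dz + (9*y + 4*z) dy ∧ dz.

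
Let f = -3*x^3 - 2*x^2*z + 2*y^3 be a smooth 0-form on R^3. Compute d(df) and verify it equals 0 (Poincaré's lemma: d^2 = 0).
d(df) = 0

Step 1: df = sum_i (∂f/∂x_i) dx_i = (x*(-9*x - 4*z)) dx + (6*y^2) dy + (-2*x^2) dz.
Step 2: Apply d again. Using the 1-form formula, the coefficient of dx ∧ dy in d(df) is ∂^2 f/∂x ∂y - ∂^2 f/∂y ∂x = (0) - (0) = 0 (equality of mixed partials for smooth f).
Similarly for dx ∧ dz and dy ∧ dz — all coefficients vanish. So d(df) = 0.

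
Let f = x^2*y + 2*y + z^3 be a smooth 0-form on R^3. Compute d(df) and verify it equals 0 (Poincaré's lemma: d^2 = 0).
d(df) = 0

Step 1: df = sum_i (∂f/∂x_i) dx_i = (2*x*y) dx + (x^2 + 2) dy + (3*z^2) dz.
Step 2: Apply d again. Using the 1-form formula, the coefficient of dx ∧ dy in d(df) is ∂^2 f/∂x ∂y - ∂^2 f/∂y ∂x = (2*x) - (2*x) = 0 (equality of mixed partials for smooth f).
Similarly for dx ∧ dz and dy ∧ dz — all coefficients vanish. So d(df) = 0.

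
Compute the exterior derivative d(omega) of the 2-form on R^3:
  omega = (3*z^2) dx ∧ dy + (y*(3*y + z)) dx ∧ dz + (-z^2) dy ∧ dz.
d(omega) = (-6*y + 5*z) dx ∧ dy ∧ dz

For a 2-form omega = sum_{i<j} g_{ij} dx_i ∧ dx_j, the exterior derivative is
  d(omega) = sum_{i<j} d(g_{ij}) ∧ dx_i ∧ dx_j = sum_{i<j, k} (∂g_{ij}/∂x_k) dx_k ∧ dx_i ∧ dx_j.
Expand each term, using dx_k ∧ dx_i ∧ dx_j = sgn(permutation) dx_{(a)} ∧ dx_{(b)} ∧ dx_{(c)} with (a < b < c) sorted:
  d(3*z^2) includes (∂/∂z)(3*z^2) dz = (6*z) dz, which multiplied by dx ∧ dy gives (6*z) dx ∧ dy ∧ dz
  d(y*(3*y + z)) includes (∂/∂y)(y*(3*y + z)) dy = (6*y + z) dy, which multiplied by dx ∧ dz gives (-6*y - z) dx ∧ dy ∧ dz
Collecting like 3-forms: d(omega) = (-6*y + 5*z) dx ∧ dy ∧ dz.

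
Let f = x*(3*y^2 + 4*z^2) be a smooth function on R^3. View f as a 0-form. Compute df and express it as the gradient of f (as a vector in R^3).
df = (3*y^2 + 4*z^2) dx + (6*x*y) dy + (8*x*z) dz; grad f = (3*y^2 + 4*z^2, 6*x*y, 8*x*z)

For a 0-form f, d f = (∂f/∂x) dx + (∂f/∂y) dy + (∂f/∂z) dz. The components of the vector representation are exactly the entries of grad f in Cartesian coordinates:
  ∂f/∂x = 3*y^2 + 4*z^2
  ∂f/∂y = 6*x*y
  ∂f/∂z = 8*x*z.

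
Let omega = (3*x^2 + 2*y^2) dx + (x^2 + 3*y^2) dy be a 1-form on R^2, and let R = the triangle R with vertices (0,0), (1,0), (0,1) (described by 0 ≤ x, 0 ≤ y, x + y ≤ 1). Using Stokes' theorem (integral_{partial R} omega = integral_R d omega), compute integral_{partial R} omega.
integral_(partial R) omega = -1/3

Stokes: integral_partial_R omega = integral_R d omega with d omega = (∂Q/∂x - ∂P/∂y) dx ∧ dy.
  ∂Q/∂x = 2*x
  ∂P/∂y = 4*y
  integrand = ∂Q/∂x - ∂P/∂y = 2*x - 4*y.
Integrating over R: integral_0^1 integral_0^{1-x} (2*x - 4*y) dy dx = -1/3.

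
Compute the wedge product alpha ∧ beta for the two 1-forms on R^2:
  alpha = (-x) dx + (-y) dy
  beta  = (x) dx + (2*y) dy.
alpha ∧ beta = (-x*y) dx ∧ dy

Distribute the wedge, using dx_i ∧ dx_j = -dx_j ∧ dx_i and dx_i ∧ dx_i = 0. For each pair (i, j) with i < j, the coefficient of dx_i ∧ dx_j in alpha ∧ beta is (alpha_i * beta_j - alpha_j * beta_i). Collecting: alpha ∧ beta = (-x*y) dx ∧ dy.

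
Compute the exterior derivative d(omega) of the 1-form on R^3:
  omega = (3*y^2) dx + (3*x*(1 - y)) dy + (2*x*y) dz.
d(omega) = (3 - 9*y) dx ∧ dy + (2*y) dx ∧ dz + (2*x) dy ∧ dz

For a 1-form omega = sum_i f_i dx_i, the exterior derivative is
  d(omega) = sum_{i < j} (∂f_j/∂x_i - ∂f_i/∂x_j) dx_i ∧ dx_j.
  coefficient of dx ∧ dy: ∂f_2/∂x - ∂f_1/∂y = ∂(3*x*(1 - y))/∂x - ∂(3*y^2)/∂y = 3 - 9*y
  coefficient of dx ∧ dz: ∂f_3/∂x - ∂f_1/∂z = ∂(2*x*y)/∂x - ∂(3*y^2)/∂z = 2*y
  coefficient of dy ∧ dz: ∂f_3/∂y - ∂f_2/∂z = ∂(2*x*y)/∂y - ∂(3*x*(1 - y))/∂z = 2*x
Assembling: d(omega) = (3 - 9*y) dx ∧ dy + (2*y) dx ∧ dz + (2*x) dy ∧ dz.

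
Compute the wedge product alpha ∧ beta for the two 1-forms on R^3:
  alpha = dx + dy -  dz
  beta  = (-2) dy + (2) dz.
alpha ∧ beta = (-2) dx ∧ dy + (2) dx ∧ dz

Distribute the wedge, using dx_i ∧ dx_j = -dx_j ∧ dx_i and dx_i ∧ dx_i = 0. For each pair (i, j) with i < j, the coefficient of dx_i ∧ dx_j in alpha ∧ beta is (alpha_i * beta_j - alpha_j * beta_i). Collecting: alpha ∧ beta = (-2) dx ∧ dy + (2) dx ∧ dz.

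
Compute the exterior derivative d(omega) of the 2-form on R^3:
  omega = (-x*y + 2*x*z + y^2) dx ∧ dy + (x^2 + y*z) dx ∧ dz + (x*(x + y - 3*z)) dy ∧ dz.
d(omega) = (4*x + y - 4*z) dx ∧ dy ∧ dz

For a 2-form omega = sum_{i<j} g_{ij} dx_i ∧ dx_j, the exterior derivative is
  d(omega) = sum_{i<j} d(g_{ij}) ∧ dx_i ∧ dx_j = sum_{i<j, k} (∂g_{ij}/∂x_k) dx_k ∧ dx_i ∧ dx_j.
Expand each term, using dx_k ∧ dx_i ∧ dx_j = sgn(permutation) dx_{(a)} ∧ dx_{(b)} ∧ dx_{(c)} with (a < b < c) sorted:
  d(-x*y + 2*x*z + y^2) includes (∂/∂z)(-x*y + 2*x*z + y^2) dz = (2*x) dz, which multiplied by dx ∧ dy gives (2*x) dx ∧ dy ∧ dz
  d(x^2 + y*z) includes (∂/∂y)(x^2 + y*z) dy = (z) dy, which multiplied by dx ∧ dz gives (-z) dx ∧ dy ∧ dz
  d(x*(x + y - 3*z)) includes (∂/∂x)(x*(x + y - 3*z)) dx = (2*x + y - 3*z) dx, which multiplied by dy ∧ dz gives (2*x + y - 3*z) dx ∧ dy ∧ dz
Collecting like 3-forms: d(omega) = (4*x + y - 4*z) dx ∧ dy ∧ dz.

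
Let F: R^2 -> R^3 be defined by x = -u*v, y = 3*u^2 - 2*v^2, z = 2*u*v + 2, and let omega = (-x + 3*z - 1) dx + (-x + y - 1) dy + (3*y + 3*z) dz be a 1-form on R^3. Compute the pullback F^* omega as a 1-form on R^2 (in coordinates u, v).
F^* omega = (18*u^3 + 24*u^2*v - 7*u*v^2 - 6*u - 12*v^3 + 7*v) du + (18*u^3 - 7*u^2*v - 16*u*v^2 + 7*u + 8*v^3 + 4*v) dv

Using F^*(f dg) = (f ∘ F) d(g ∘ F), substitute each coordinate x_i by F_i(u, v) in f_i, and replace dx_i by d F_i = (∂F_i/∂u) du + (∂F_i/∂v) dv.
  For the x component: f_1(F) = 7*u*v + 5; d F_1 = (-v) du + (-u) dv
  For the y component: f_2(F) = 3*u^2 + u*v - 2*v^2 - 1; d F_2 = (6*u) du + (-4*v) dv
  For the z component: f_3(F) = 9*u^2 + 6*u*v - 6*v^2 + 6; d F_3 = (2*v) du + (2*u) dv
Combining and collecting du, dv coefficients:
  coeff of du: 18*u^3 + 24*u^2*v - 7*u*v^2 - 6*u - 12*v^3 + 7*v
  coeff of dv: 18*u^3 - 7*u^2*v - 16*u*v^2 + 7*u + 8*v^3 + 4*v
F^* omega = (18*u^3 + 24*u^2*v - 7*u*v^2 - 6*u - 12*v^3 + 7*v) du + (18*u^3 - 7*u^2*v - 16*u*v^2 + 7*u + 8*v^3 + 4*v) dv.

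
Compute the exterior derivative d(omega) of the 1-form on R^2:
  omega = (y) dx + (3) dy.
d(omega) = (-1) dx ∧ dy

For a 1-form omega = sum_i f_i dx_i, the exterior derivative is
  d(omega) = sum_{i < j} (∂f_j/∂x_i - ∂f_i/∂x_j) dx_i ∧ dx_j.
  coefficient of dx ∧ dy: ∂f_2/∂x - ∂f_1/∂y = ∂(3)/∂x - ∂(y)/∂y = -1
Assembling: d(omega) = (-1) dx ∧ dy.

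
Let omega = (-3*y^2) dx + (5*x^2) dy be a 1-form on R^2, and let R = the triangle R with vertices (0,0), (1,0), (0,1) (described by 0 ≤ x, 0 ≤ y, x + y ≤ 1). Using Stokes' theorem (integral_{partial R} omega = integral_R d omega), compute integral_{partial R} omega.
integral_(partial R) omega = 8/3

Stokes: integral_partial_R omega = integral_R d omega with d omega = (∂Q/∂x - ∂P/∂y) dx ∧ dy.
  ∂Q/∂x = 10*x
  ∂P/∂y = -6*y
  integrand = ∂Q/∂x - ∂P/∂y = 10*x + 6*y.
Integrating over R: integral_0^1 integral_0^{1-x} (10*x + 6*y) dy dx = 8/3.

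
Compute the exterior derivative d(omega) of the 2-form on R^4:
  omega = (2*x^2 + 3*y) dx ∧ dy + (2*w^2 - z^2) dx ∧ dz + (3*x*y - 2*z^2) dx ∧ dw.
d(omega) = (4*w + 4*z) dx ∧ dz ∧ dw + (-3*x) dx ∧ dy ∧ dw

For a 2-form omega = sum_{i<j} g_{ij} dx_i ∧ dx_j, the exterior derivative is
  d(omega) = sum_{i<j} d(g_{ij}) ∧ dx_i ∧ dx_j = sum_{i<j, k} (∂g_{ij}/∂x_k) dx_k ∧ dx_i ∧ dx_j.
Expand each term, using dx_k ∧ dx_i ∧ dx_j = sgn(permutation) dx_{(a)} ∧ dx_{(b)} ∧ dx_{(c)} with (a < b < c) sorted:
  d(2*w^2 - z^2) includes (∂/∂w)(2*w^2 - z^2) dw = (4*w) dw, which multiplied by dx ∧ dz gives (4*w) dx ∧ dz ∧ dw
  d(3*x*y - 2*z^2) includes (∂/∂y)(3*x*y - 2*z^2) dy = (3*x) dy, which multiplied by dx ∧ dw gives (-3*x) dx ∧ dy ∧ dw
  d(3*x*y - 2*z^2) includes (∂/∂z)(3*x*y - 2*z^2) dz = (-4*z) dz, which multiplied by dx ∧ dw gives (4*z) dx ∧ dz ∧ dw
Collecting like 3-forms: d(omega) = (4*w + 4*z) dx ∧ dz ∧ dw + (-3*x) dx ∧ dy ∧ dw.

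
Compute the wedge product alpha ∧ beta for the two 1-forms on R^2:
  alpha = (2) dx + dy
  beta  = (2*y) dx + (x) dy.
alpha ∧ beta = (2*x - 2*y) dx ∧ dy

Distribute the wedge, using dx_i ∧ dx_j = -dx_j ∧ dx_i and dx_i ∧ dx_i = 0. For each pair (i, j) with i < j, the coefficient of dx_i ∧ dx_j in alpha ∧ beta is (alpha_i * beta_j - alpha_j * beta_i). Collecting: alpha ∧ beta = (2*x - 2*y) dx ∧ dy.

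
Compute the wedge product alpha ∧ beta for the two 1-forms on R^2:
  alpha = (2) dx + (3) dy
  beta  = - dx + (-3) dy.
alpha ∧ beta = (-3) dx ∧ dy

Distribute the wedge, using dx_i ∧ dx_j = -dx_j ∧ dx_i and dx_i ∧ dx_i = 0. For each pair (i, j) with i < j, the coefficient of dx_i ∧ dx_j in alpha ∧ beta is (alpha_i * beta_j - alpha_j * beta_i). Collecting: alpha ∧ beta = (-3) dx ∧ dy.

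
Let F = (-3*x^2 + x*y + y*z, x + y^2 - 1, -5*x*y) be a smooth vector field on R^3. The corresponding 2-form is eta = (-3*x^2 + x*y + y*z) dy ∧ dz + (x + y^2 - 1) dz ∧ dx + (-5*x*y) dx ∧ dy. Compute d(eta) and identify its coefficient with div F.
d(eta) = (-6*x + 3*y) dx ∧ dy ∧ dz; div F = -6*x + 3*y

For a 2-form in R^3 of the form above, applying d gives a 3-form with coefficient ∂P/∂x + ∂Q/∂y + ∂R/∂z:
  ∂P/∂x = -6*x + y
  ∂Q/∂y = 2*y
  ∂R/∂z = 0
Sum = -6*x + 3*y, which is exactly div F.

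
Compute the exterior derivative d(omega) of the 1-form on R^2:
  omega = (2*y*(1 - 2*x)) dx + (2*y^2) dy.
d(omega) = (4*x - 2) dx ∧ dy

For a 1-form omega = sum_i f_i dx_i, the exterior derivative is
  d(omega) = sum_{i < j} (∂f_j/∂x_i - ∂f_i/∂x_j) dx_i ∧ dx_j.
  coefficient of dx ∧ dy: ∂f_2/∂x - ∂f_1/∂y = ∂(2*y^2)/∂x - ∂(2*y*(1 - 2*x))/∂y = 4*x - 2
Assembling: d(omega) = (4*x - 2) dx ∧ dy.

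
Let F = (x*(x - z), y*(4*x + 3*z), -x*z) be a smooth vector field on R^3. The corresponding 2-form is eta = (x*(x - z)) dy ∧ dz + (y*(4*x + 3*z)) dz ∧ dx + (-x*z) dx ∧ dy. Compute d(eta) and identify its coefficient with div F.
d(eta) = (5*x + 2*z) dx ∧ dy ∧ dz; div F = 5*x + 2*z

For a 2-form in R^3 of the form above, applying d gives a 3-form with coefficient ∂P/∂x + ∂Q/∂y + ∂R/∂z:
  ∂P/∂x = 2*x - z
  ∂Q/∂y = 4*x + 3*z
  ∂R/∂z = -x
Sum = 5*x + 2*z, which is exactly div F.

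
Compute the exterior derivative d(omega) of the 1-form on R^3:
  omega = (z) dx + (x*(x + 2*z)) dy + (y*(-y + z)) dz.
d(omega) = (2*x + 2*z) dx ∧ dy + (-1) dx ∧ dz + (-2*x - 2*y + z) dy ∧ dz

For a 1-form omega = sum_i f_i dx_i, the exterior derivative is
  d(omega) = sum_{i < j} (∂f_j/∂x_i - ∂f_i/∂x_j) dx_i ∧ dx_j.
  coefficient of dx ∧ dy: ∂f_2/∂x - ∂f_1/∂y = ∂(x*(x + 2*z))/∂x - ∂(z)/∂y = 2*x + 2*z
  coefficient of dx ∧ dz: ∂f_3/∂x - ∂f_1/∂z = ∂(y*(-y + z))/∂x - ∂(z)/∂z = -1
  coefficient of dy ∧ dz: ∂f_3/∂y - ∂f_2/∂z = ∂(y*(-y + z))/∂y - ∂(x*(x + 2*z))/∂z = -2*x - 2*y + z
Assembling: d(omega) = (2*x + 2*z) dx ∧ dy + (-1) dx ∧ dz + (-2*x - 2*y + z) dy ∧ dz.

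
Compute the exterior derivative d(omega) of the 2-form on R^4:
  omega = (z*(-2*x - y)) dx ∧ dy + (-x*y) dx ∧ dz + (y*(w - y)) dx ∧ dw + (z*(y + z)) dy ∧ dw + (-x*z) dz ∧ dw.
d(omega) = (-x - y) dx ∧ dy ∧ dz + (-w + 2*y) dx ∧ dy ∧ dw + (-y - 2*z) dy ∧ dz ∧ dw + (-z) dx ∧ dz ∧ dw

For a 2-form omega = sum_{i<j} g_{ij} dx_i ∧ dx_j, the exterior derivative is
  d(omega) = sum_{i<j} d(g_{ij}) ∧ dx_i ∧ dx_j = sum_{i<j, k} (∂g_{ij}/∂x_k) dx_k ∧ dx_i ∧ dx_j.
Expand each term, using dx_k ∧ dx_i ∧ dx_j = sgn(permutation) dx_{(a)} ∧ dx_{(b)} ∧ dx_{(c)} with (a < b < c) sorted:
  d(z*(-2*x - y)) includes (∂/∂z)(z*(-2*x - y)) dz = (-2*x - y) dz, which multiplied by dx ∧ dy gives (-2*x - y) dx ∧ dy ∧ dz
  d(-x*y) includes (∂/∂y)(-x*y) dy = (-x) dy, which multiplied by dx ∧ dz gives (x) dx ∧ dy ∧ dz
  d(y*(w - y)) includes (∂/∂y)(y*(w - y)) dy = (w - 2*y) dy, which multiplied by dx ∧ dw gives (-w + 2*y) dx ∧ dy ∧ dw
  d(z*(y + z)) includes (∂/∂z)(z*(y + z)) dz = (y + 2*z) dz, which multiplied by dy ∧ dw gives (-y - 2*z) dy ∧ dz ∧ dw
  d(-x*z) includes (∂/∂x)(-x*z) dx = (-z) dx, which multiplied by dz ∧ dw gives (-z) dx ∧ dz ∧ dw
Collecting like 3-forms: d(omega) = (-x - y) dx ∧ dy ∧ dz + (-w + 2*y) dx ∧ dy ∧ dw + (-y - 2*z) dy ∧ dz ∧ dw + (-z) dx ∧ dz ∧ dw.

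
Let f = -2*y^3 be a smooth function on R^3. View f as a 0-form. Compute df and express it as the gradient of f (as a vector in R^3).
df = (0) dx + (-6*y^2) dy + (0) dz; grad f = (0, -6*y^2, 0)

For a 0-form f, d f = (∂f/∂x) dx + (∂f/∂y) dy + (∂f/∂z) dz. The components of the vector representation are exactly the entries of grad f in Cartesian coordinates:
  ∂f/∂x = 0
  ∂f/∂y = -6*y^2
  ∂f/∂z = 0.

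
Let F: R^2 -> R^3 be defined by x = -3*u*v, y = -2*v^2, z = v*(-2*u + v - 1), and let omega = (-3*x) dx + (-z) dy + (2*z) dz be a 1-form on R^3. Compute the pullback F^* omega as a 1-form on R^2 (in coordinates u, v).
F^* omega = (v^2*(-19*u - 4*v + 4)) du + (v*(-19*u^2 - 20*u*v + 8*u + 8*v^2 - 10*v + 2)) dv

Using F^*(f dg) = (f ∘ F) d(g ∘ F), substitute each coordinate x_i by F_i(u, v) in f_i, and replace dx_i by d F_i = (∂F_i/∂u) du + (∂F_i/∂v) dv.
  For the x component: f_1(F) = 9*u*v; d F_1 = (-3*v) du + (-3*u) dv
  For the y component: f_2(F) = v*(2*u - v + 1); d F_2 = (0) du + (-4*v) dv
  For the z component: f_3(F) = 2*v*(-2*u + v - 1); d F_3 = (-2*v) du + (-2*u + 2*v - 1) dv
Combining and collecting du, dv coefficients:
  coeff of du: v^2*(-19*u - 4*v + 4)
  coeff of dv: v*(-19*u^2 - 20*u*v + 8*u + 8*v^2 - 10*v + 2)
F^* omega = (v^2*(-19*u - 4*v + 4)) du + (v*(-19*u^2 - 20*u*v + 8*u + 8*v^2 - 10*v + 2)) dv.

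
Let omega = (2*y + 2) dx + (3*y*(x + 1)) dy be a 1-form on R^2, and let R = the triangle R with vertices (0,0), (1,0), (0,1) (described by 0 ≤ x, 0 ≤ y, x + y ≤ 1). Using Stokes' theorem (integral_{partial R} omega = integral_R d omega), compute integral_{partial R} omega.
integral_(partial R) omega = -1/2

Stokes: integral_partial_R omega = integral_R d omega with d omega = (∂Q/∂x - ∂P/∂y) dx ∧ dy.
  ∂Q/∂x = 3*y
  ∂P/∂y = 2
  integrand = ∂Q/∂x - ∂P/∂y = 3*y - 2.
Integrating over R: integral_0^1 integral_0^{1-x} (3*y - 2) dy dx = -1/2.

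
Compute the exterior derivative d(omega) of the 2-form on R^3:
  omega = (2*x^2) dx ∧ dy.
d(omega) = 0

For a 2-form omega = sum_{i<j} g_{ij} dx_i ∧ dx_j, the exterior derivative is
  d(omega) = sum_{i<j} d(g_{ij}) ∧ dx_i ∧ dx_j = sum_{i<j, k} (∂g_{ij}/∂x_k) dx_k ∧ dx_i ∧ dx_j.
Expand each term, using dx_k ∧ dx_i ∧ dx_j = sgn(permutation) dx_{(a)} ∧ dx_{(b)} ∧ dx_{(c)} with (a < b < c) sorted:

Collecting like 3-forms: d(omega) = 0.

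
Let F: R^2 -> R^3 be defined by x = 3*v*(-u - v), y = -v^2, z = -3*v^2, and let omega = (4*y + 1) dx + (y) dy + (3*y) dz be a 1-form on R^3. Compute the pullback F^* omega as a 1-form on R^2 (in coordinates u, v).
F^* omega = (12*v^3 - 3*v) du + (12*u*v^2 - 3*u + 44*v^3 - 6*v) dv

Using F^*(f dg) = (f ∘ F) d(g ∘ F), substitute each coordinate x_i by F_i(u, v) in f_i, and replace dx_i by d F_i = (∂F_i/∂u) du + (∂F_i/∂v) dv.
  For the x component: f_1(F) = 1 - 4*v^2; d F_1 = (-3*v) du + (-3*u - 6*v) dv
  For the y component: f_2(F) = -v^2; d F_2 = (0) du + (-2*v) dv
  For the z component: f_3(F) = -3*v^2; d F_3 = (0) du + (-6*v) dv
Combining and collecting du, dv coefficients:
  coeff of du: 12*v^3 - 3*v
  coeff of dv: 12*u*v^2 - 3*u + 44*v^3 - 6*v
F^* omega = (12*v^3 - 3*v) du + (12*u*v^2 - 3*u + 44*v^3 - 6*v) dv.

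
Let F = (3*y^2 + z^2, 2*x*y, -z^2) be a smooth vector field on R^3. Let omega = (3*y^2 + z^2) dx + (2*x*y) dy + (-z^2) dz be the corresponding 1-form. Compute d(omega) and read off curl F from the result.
d(omega) = (0) dy ∧ dz + (2*z) dz ∧ dx + (-4*y) dx ∧ dy; curl F = (0, 2*z, -4*y)

d omega = sum_{i<j} (∂f_j/∂x_i - ∂f_i/∂x_j) dx_i ∧ dx_j. Under the identification (dy ∧ dz, dz ∧ dx, dx ∧ dy) ↔ (e_x, e_y, e_z), the coefficients are exactly the components of curl F. Compute:
  ∂R/∂y - ∂Q/∂z = (0) - (0) = 0
  ∂P/∂z - ∂R/∂x = (2*z) - (0) = 2*z
  ∂Q/∂x - ∂P/∂y = (2*y) - (6*y) = -4*y.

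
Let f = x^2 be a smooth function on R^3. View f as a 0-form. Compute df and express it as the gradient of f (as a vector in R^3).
df = (2*x) dx + (0) dy + (0) dz; grad f = (2*x, 0, 0)

For a 0-form f, d f = (∂f/∂x) dx + (∂f/∂y) dy + (∂f/∂z) dz. The components of the vector representation are exactly the entries of grad f in Cartesian coordinates:
  ∂f/∂x = 2*x
  ∂f/∂y = 0
  ∂f/∂z = 0.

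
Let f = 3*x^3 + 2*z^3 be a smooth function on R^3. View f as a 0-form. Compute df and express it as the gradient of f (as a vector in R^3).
df = (9*x^2) dx + (0) dy + (6*z^2) dz; grad f = (9*x^2, 0, 6*z^2)

For a 0-form f, d f = (∂f/∂x) dx + (∂f/∂y) dy + (∂f/∂z) dz. The components of the vector representation are exactly the entries of grad f in Cartesian coordinates:
  ∂f/∂x = 9*x^2
  ∂f/∂y = 0
  ∂f/∂z = 6*z^2.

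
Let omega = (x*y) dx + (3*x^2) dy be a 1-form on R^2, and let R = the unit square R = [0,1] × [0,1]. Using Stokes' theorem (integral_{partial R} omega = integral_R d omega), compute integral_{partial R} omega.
integral_(partial R) omega = 5/2

Stokes: integral_partial_R omega = integral_R d omega with d omega = (∂Q/∂x - ∂P/∂y) dx ∧ dy.
  ∂Q/∂x = 6*x
  ∂P/∂y = x
  integrand = ∂Q/∂x - ∂P/∂y = 5*x.
Integrating over R: integral_0^1 integral_0^1 (5*x) dx dy = 5/2.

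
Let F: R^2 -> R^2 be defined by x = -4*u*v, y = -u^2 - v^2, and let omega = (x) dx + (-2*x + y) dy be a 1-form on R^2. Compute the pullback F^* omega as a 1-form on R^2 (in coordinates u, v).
F^* omega = (2*u*(u^2 - 8*u*v + 9*v^2)) du + (2*v*(9*u^2 - 8*u*v + v^2)) dv

Using F^*(f dg) = (f ∘ F) d(g ∘ F), substitute each coordinate x_i by F_i(u, v) in f_i, and replace dx_i by d F_i = (∂F_i/∂u) du + (∂F_i/∂v) dv.
  For the x component: f_1(F) = -4*u*v; d F_1 = (-4*v) du + (-4*u) dv
  For the y component: f_2(F) = -u^2 + 8*u*v - v^2; d F_2 = (-2*u) du + (-2*v) dv
Combining and collecting du, dv coefficients:
  coeff of du: 2*u*(u^2 - 8*u*v + 9*v^2)
  coeff of dv: 2*v*(9*u^2 - 8*u*v + v^2)
F^* omega = (2*u*(u^2 - 8*u*v + 9*v^2)) du + (2*v*(9*u^2 - 8*u*v + v^2)) dv.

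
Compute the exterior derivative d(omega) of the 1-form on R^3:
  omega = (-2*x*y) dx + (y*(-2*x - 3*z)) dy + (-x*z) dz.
d(omega) = (2*x - 2*y) dx ∧ dy + (-z) dx ∧ dz + (3*y) dy ∧ dz

For a 1-form omega = sum_i f_i dx_i, the exterior derivative is
  d(omega) = sum_{i < j} (∂f_j/∂x_i - ∂f_i/∂x_j) dx_i ∧ dx_j.
  coefficient of dx ∧ dy: ∂f_2/∂x - ∂f_1/∂y = ∂(y*(-2*x - 3*z))/∂x - ∂(-2*x*y)/∂y = 2*x - 2*y
  coefficient of dx ∧ dz: ∂f_3/∂x - ∂f_1/∂z = ∂(-x*z)/∂x - ∂(-2*x*y)/∂z = -z
  coefficient of dy ∧ dz: ∂f_3/∂y - ∂f_2/∂z = ∂(-x*z)/∂y - ∂(y*(-2*x - 3*z))/∂z = 3*y
Assembling: d(omega) = (2*x - 2*y) dx ∧ dy + (-z) dx ∧ dz + (3*y) dy ∧ dz.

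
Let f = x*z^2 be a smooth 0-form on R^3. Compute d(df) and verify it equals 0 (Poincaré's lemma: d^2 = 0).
d(df) = 0

Step 1: df = sum_i (∂f/∂x_i) dx_i = (z^2) dx + (0) dy + (2*x*z) dz.
Step 2: Apply d again. Using the 1-form formula, the coefficient of dx ∧ dy in d(df) is ∂^2 f/∂x ∂y - ∂^2 f/∂y ∂x = (0) - (0) = 0 (equality of mixed partials for smooth f).
Similarly for dx ∧ dz and dy ∧ dz — all coefficients vanish. So d(df) = 0.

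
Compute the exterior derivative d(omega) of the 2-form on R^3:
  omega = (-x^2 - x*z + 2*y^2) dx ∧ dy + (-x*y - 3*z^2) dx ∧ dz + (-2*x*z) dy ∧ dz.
d(omega) = (-2*z) dx ∧ dy ∧ dz

For a 2-form omega = sum_{i<j} g_{ij} dx_i ∧ dx_j, the exterior derivative is
  d(omega) = sum_{i<j} d(g_{ij}) ∧ dx_i ∧ dx_j = sum_{i<j, k} (∂g_{ij}/∂x_k) dx_k ∧ dx_i ∧ dx_j.
Expand each term, using dx_k ∧ dx_i ∧ dx_j = sgn(permutation) dx_{(a)} ∧ dx_{(b)} ∧ dx_{(c)} with (a < b < c) sorted:
  d(-x^2 - x*z + 2*y^2) includes (∂/∂z)(-x^2 - x*z + 2*y^2) dz = (-x) dz, which multiplied by dx ∧ dy gives (-x) dx ∧ dy ∧ dz
  d(-x*y - 3*z^2) includes (∂/∂y)(-x*y - 3*z^2) dy = (-x) dy, which multiplied by dx ∧ dz gives (x) dx ∧ dy ∧ dz
  d(-2*x*z) includes (∂/∂x)(-2*x*z) dx = (-2*z) dx, which multiplied by dy ∧ dz gives (-2*z) dx ∧ dy ∧ dz
Collecting like 3-forms: d(omega) = (-2*z) dx ∧ dy ∧ dz.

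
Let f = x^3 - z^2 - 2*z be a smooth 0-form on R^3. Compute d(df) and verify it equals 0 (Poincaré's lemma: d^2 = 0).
d(df) = 0

Step 1: df = sum_i (∂f/∂x_i) dx_i = (3*x^2) dx + (0) dy + (-2*z - 2) dz.
Step 2: Apply d again. Using the 1-form formula, the coefficient of dx ∧ dy in d(df) is ∂^2 f/∂x ∂y - ∂^2 f/∂y ∂x = (0) - (0) = 0 (equality of mixed partials for smooth f).
Similarly for dx ∧ dz and dy ∧ dz — all coefficients vanish. So d(df) = 0.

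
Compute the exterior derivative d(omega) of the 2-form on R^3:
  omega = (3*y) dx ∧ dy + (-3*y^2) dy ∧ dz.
d(omega) = 0

For a 2-form omega = sum_{i<j} g_{ij} dx_i ∧ dx_j, the exterior derivative is
  d(omega) = sum_{i<j} d(g_{ij}) ∧ dx_i ∧ dx_j = sum_{i<j, k} (∂g_{ij}/∂x_k) dx_k ∧ dx_i ∧ dx_j.
Expand each term, using dx_k ∧ dx_i ∧ dx_j = sgn(permutation) dx_{(a)} ∧ dx_{(b)} ∧ dx_{(c)} with (a < b < c) sorted:

Collecting like 3-forms: d(omega) = 0.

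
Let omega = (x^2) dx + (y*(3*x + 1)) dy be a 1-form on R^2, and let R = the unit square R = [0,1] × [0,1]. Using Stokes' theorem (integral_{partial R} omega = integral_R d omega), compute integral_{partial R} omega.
integral_(partial R) omega = 3/2

Stokes: integral_partial_R omega = integral_R d omega with d omega = (∂Q/∂x - ∂P/∂y) dx ∧ dy.
  ∂Q/∂x = 3*y
  ∂P/∂y = 0
  integrand = ∂Q/∂x - ∂P/∂y = 3*y.
Integrating over R: integral_0^1 integral_0^1 (3*y) dx dy = 3/2.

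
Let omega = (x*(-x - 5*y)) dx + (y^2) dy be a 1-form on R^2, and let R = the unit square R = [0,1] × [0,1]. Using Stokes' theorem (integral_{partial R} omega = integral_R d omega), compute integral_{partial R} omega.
integral_(partial R) omega = 5/2

Stokes: integral_partial_R omega = integral_R d omega with d omega = (∂Q/∂x - ∂P/∂y) dx ∧ dy.
  ∂Q/∂x = 0
  ∂P/∂y = -5*x
  integrand = ∂Q/∂x - ∂P/∂y = 5*x.
Integrating over R: integral_0^1 integral_0^1 (5*x) dx dy = 5/2.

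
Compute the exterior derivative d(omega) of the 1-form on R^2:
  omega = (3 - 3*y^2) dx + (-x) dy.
d(omega) = (6*y - 1) dx ∧ dy

For a 1-form omega = sum_i f_i dx_i, the exterior derivative is
  d(omega) = sum_{i < j} (∂f_j/∂x_i - ∂f_i/∂x_j) dx_i ∧ dx_j.
  coefficient of dx ∧ dy: ∂f_2/∂x - ∂f_1/∂y = ∂(-x)/∂x - ∂(3 - 3*y^2)/∂y = 6*y - 1
Assembling: d(omega) = (6*y - 1) dx ∧ dy.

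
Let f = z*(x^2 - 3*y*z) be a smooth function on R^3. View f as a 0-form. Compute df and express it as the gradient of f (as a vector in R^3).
df = (2*x*z) dx + (-3*z^2) dy + (x^2 - 6*y*z) dz; grad f = (2*x*z, -3*z^2, x^2 - 6*y*z)

For a 0-form f, d f = (∂f/∂x) dx + (∂f/∂y) dy + (∂f/∂z) dz. The components of the vector representation are exactly the entries of grad f in Cartesian coordinates:
  ∂f/∂x = 2*x*z
  ∂f/∂y = -3*z^2
  ∂f/∂z = x^2 - 6*y*z.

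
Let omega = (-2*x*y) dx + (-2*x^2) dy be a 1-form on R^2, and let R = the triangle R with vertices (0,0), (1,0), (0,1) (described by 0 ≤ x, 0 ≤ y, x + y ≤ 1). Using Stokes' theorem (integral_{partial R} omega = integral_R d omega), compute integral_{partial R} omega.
integral_(partial R) omega = -1/3

Stokes: integral_partial_R omega = integral_R d omega with d omega = (∂Q/∂x - ∂P/∂y) dx ∧ dy.
  ∂Q/∂x = -4*x
  ∂P/∂y = -2*x
  integrand = ∂Q/∂x - ∂P/∂y = -2*x.
Integrating over R: integral_0^1 integral_0^{1-x} (-2*x) dy dx = -1/3.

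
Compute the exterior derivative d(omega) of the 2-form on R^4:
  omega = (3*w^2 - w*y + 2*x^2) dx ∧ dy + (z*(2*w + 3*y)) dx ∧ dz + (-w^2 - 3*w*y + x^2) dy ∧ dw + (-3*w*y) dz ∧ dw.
d(omega) = (6*w + 2*x - y) dx ∧ dy ∧ dw + (-3*z) dx ∧ dy ∧ dz + (2*z) dx ∧ dz ∧ dw + (-3*w) dy ∧ dz ∧ dw

For a 2-form omega = sum_{i<j} g_{ij} dx_i ∧ dx_j, the exterior derivative is
  d(omega) = sum_{i<j} d(g_{ij}) ∧ dx_i ∧ dx_j = sum_{i<j, k} (∂g_{ij}/∂x_k) dx_k ∧ dx_i ∧ dx_j.
Expand each term, using dx_k ∧ dx_i ∧ dx_j = sgn(permutation) dx_{(a)} ∧ dx_{(b)} ∧ dx_{(c)} with (a < b < c) sorted:
  d(3*w^2 - w*y + 2*x^2) includes (∂/∂w)(3*w^2 - w*y + 2*x^2) dw = (6*w - y) dw, which multiplied by dx ∧ dy gives (6*w - y) dx ∧ dy ∧ dw
  d(z*(2*w + 3*y)) includes (∂/∂y)(z*(2*w + 3*y)) dy = (3*z) dy, which multiplied by dx ∧ dz gives (-3*z) dx ∧ dy ∧ dz
  d(z*(2*w + 3*y)) includes (∂/∂w)(z*(2*w + 3*y)) dw = (2*z) dw, which multiplied by dx ∧ dz gives (2*z) dx ∧ dz ∧ dw
  d(-w^2 - 3*w*y + x^2) includes (∂/∂x)(-w^2 - 3*w*y + x^2) dx = (2*x) dx, which multiplied by dy ∧ dw gives (2*x) dx ∧ dy ∧ dw
  d(-3*w*y) includes (∂/∂y)(-3*w*y) dy = (-3*w) dy, which multiplied by dz ∧ dw gives (-3*w) dy ∧ dz ∧ dw
Collecting like 3-forms: d(omega) = (6*w + 2*x - y) dx ∧ dy ∧ dw + (-3*z) dx ∧ dy ∧ dz + (2*z) dx ∧ dz ∧ dw + (-3*w) dy ∧ dz ∧ dw.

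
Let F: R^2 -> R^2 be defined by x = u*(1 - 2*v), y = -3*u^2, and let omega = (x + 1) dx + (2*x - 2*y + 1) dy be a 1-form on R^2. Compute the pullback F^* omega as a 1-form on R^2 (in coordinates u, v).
F^* omega = (-36*u^3 + 24*u^2*v - 12*u^2 + 4*u*v^2 - 4*u*v - 5*u - 2*v + 1) du + (2*u*(2*u*v - u - 1)) dv

Using F^*(f dg) = (f ∘ F) d(g ∘ F), substitute each coordinate x_i by F_i(u, v) in f_i, and replace dx_i by d F_i = (∂F_i/∂u) du + (∂F_i/∂v) dv.
  For the x component: f_1(F) = -2*u*v + u + 1; d F_1 = (1 - 2*v) du + (-2*u) dv
  For the y component: f_2(F) = 6*u^2 - 4*u*v + 2*u + 1; d F_2 = (-6*u) du + (0) dv
Combining and collecting du, dv coefficients:
  coeff of du: -36*u^3 + 24*u^2*v - 12*u^2 + 4*u*v^2 - 4*u*v - 5*u - 2*v + 1
  coeff of dv: 2*u*(2*u*v - u - 1)
F^* omega = (-36*u^3 + 24*u^2*v - 12*u^2 + 4*u*v^2 - 4*u*v - 5*u - 2*v + 1) du + (2*u*(2*u*v - u - 1)) dv.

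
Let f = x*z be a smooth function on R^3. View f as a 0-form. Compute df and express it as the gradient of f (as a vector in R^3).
df = (z) dx + (0) dy + (x) dz; grad f = (z, 0, x)

For a 0-form f, d f = (∂f/∂x) dx + (∂f/∂y) dy + (∂f/∂z) dz. The components of the vector representation are exactly the entries of grad f in Cartesian coordinates:
  ∂f/∂x = z
  ∂f/∂y = 0
  ∂f/∂z = x.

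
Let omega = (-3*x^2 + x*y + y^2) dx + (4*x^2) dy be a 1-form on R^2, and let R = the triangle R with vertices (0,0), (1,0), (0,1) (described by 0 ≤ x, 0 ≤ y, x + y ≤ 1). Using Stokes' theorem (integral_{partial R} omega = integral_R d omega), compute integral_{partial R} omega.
integral_(partial R) omega = 5/6

Stokes: integral_partial_R omega = integral_R d omega with d omega = (∂Q/∂x - ∂P/∂y) dx ∧ dy.
  ∂Q/∂x = 8*x
  ∂P/∂y = x + 2*y
  integrand = ∂Q/∂x - ∂P/∂y = 7*x - 2*y.
Integrating over R: integral_0^1 integral_0^{1-x} (7*x - 2*y) dy dx = 5/6.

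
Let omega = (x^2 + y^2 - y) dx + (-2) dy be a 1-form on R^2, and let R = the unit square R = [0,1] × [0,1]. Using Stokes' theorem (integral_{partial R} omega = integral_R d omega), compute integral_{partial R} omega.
integral_(partial R) omega = 0

Stokes: integral_partial_R omega = integral_R d omega with d omega = (∂Q/∂x - ∂P/∂y) dx ∧ dy.
  ∂Q/∂x = 0
  ∂P/∂y = 2*y - 1
  integrand = ∂Q/∂x - ∂P/∂y = 1 - 2*y.
Integrating over R: integral_0^1 integral_0^1 (1 - 2*y) dx dy = 0.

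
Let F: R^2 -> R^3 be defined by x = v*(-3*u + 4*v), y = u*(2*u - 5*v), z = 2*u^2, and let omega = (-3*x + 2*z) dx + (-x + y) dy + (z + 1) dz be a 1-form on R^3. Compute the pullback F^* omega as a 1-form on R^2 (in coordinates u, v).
F^* omega = (16*u^3 - 30*u^2*v - 33*u*v^2 + 4*u + 56*v^3) du + (-22*u^3 + 15*u^2*v + 128*u*v^2 - 96*v^3) dv

Using F^*(f dg) = (f ∘ F) d(g ∘ F), substitute each coordinate x_i by F_i(u, v) in f_i, and replace dx_i by d F_i = (∂F_i/∂u) du + (∂F_i/∂v) dv.
  For the x component: f_1(F) = 4*u^2 + 9*u*v - 12*v^2; d F_1 = (-3*v) du + (-3*u + 8*v) dv
  For the y component: f_2(F) = 2*u^2 - 2*u*v - 4*v^2; d F_2 = (4*u - 5*v) du + (-5*u) dv
  For the z component: f_3(F) = 2*u^2 + 1; d F_3 = (4*u) du + (0) dv
Combining and collecting du, dv coefficients:
  coeff of du: 16*u^3 - 30*u^2*v - 33*u*v^2 + 4*u + 56*v^3
  coeff of dv: -22*u^3 + 15*u^2*v + 128*u*v^2 - 96*v^3
F^* omega = (16*u^3 - 30*u^2*v - 33*u*v^2 + 4*u + 56*v^3) du + (-22*u^3 + 15*u^2*v + 128*u*v^2 - 96*v^3) dv.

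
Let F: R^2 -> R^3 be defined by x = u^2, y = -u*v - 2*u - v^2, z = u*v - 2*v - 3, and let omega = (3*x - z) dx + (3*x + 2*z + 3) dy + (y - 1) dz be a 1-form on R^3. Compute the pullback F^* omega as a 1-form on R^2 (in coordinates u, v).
F^* omega = (6*u^3 - 5*u^2*v - 6*u^2 - 3*u*v^2 - 2*u*v + 6*u - v^3 + 4*v^2 + 10*v + 6) du + (-3*u^3 - 9*u^2*v - 2*u^2 - 5*u*v^2 + 6*u*v + 6*u + 10*v^2 + 6*v + 2) dv

Using F^*(f dg) = (f ∘ F) d(g ∘ F), substitute each coordinate x_i by F_i(u, v) in f_i, and replace dx_i by d F_i = (∂F_i/∂u) du + (∂F_i/∂v) dv.
  For the x component: f_1(F) = 3*u^2 - u*v + 2*v + 3; d F_1 = (2*u) du + (0) dv
  For the y component: f_2(F) = 3*u^2 + 2*u*v - 4*v - 3; d F_2 = (-v - 2) du + (-u - 2*v) dv
  For the z component: f_3(F) = -u*v - 2*u - v^2 - 1; d F_3 = (v) du + (u - 2) dv
Combining and collecting du, dv coefficients:
  coeff of du: 6*u^3 - 5*u^2*v - 6*u^2 - 3*u*v^2 - 2*u*v + 6*u - v^3 + 4*v^2 + 10*v + 6
  coeff of dv: -3*u^3 - 9*u^2*v - 2*u^2 - 5*u*v^2 + 6*u*v + 6*u + 10*v^2 + 6*v + 2
F^* omega = (6*u^3 - 5*u^2*v - 6*u^2 - 3*u*v^2 - 2*u*v + 6*u - v^3 + 4*v^2 + 10*v + 6) du + (-3*u^3 - 9*u^2*v - 2*u^2 - 5*u*v^2 + 6*u*v + 6*u + 10*v^2 + 6*v + 2) dv.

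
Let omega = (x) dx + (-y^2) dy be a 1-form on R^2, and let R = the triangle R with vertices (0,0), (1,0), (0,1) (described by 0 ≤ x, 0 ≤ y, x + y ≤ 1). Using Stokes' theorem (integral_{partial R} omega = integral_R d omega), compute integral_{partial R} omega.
integral_(partial R) omega = 0

Stokes: integral_partial_R omega = integral_R d omega with d omega = (∂Q/∂x - ∂P/∂y) dx ∧ dy.
  ∂Q/∂x = 0
  ∂P/∂y = 0
  integrand = ∂Q/∂x - ∂P/∂y = 0.
Integrating over R: integral_0^1 integral_0^{1-x} (0) dy dx = 0.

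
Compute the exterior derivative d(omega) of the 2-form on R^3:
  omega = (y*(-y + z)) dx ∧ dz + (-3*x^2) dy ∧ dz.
d(omega) = (-6*x + 2*y - z) dx ∧ dy ∧ dz

For a 2-form omega = sum_{i<j} g_{ij} dx_i ∧ dx_j, the exterior derivative is
  d(omega) = sum_{i<j} d(g_{ij}) ∧ dx_i ∧ dx_j = sum_{i<j, k} (∂g_{ij}/∂x_k) dx_k ∧ dx_i ∧ dx_j.
Expand each term, using dx_k ∧ dx_i ∧ dx_j = sgn(permutation) dx_{(a)} ∧ dx_{(b)} ∧ dx_{(c)} with (a < b < c) sorted:
  d(y*(-y + z)) includes (∂/∂y)(y*(-y + z)) dy = (-2*y + z) dy, which multiplied by dx ∧ dz gives (2*y - z) dx ∧ dy ∧ dz
  d(-3*x^2) includes (∂/∂x)(-3*x^2) dx = (-6*x) dx, which multiplied by dy ∧ dz gives (-6*x) dx ∧ dy ∧ dz
Collecting like 3-forms: d(omega) = (-6*x + 2*y - z) dx ∧ dy ∧ dz.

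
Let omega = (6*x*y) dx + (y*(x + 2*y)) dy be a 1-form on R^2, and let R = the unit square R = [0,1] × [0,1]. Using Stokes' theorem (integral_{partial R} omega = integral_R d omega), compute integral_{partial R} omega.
integral_(partial R) omega = -5/2

Stokes: integral_partial_R omega = integral_R d omega with d omega = (∂Q/∂x - ∂P/∂y) dx ∧ dy.
  ∂Q/∂x = y
  ∂P/∂y = 6*x
  integrand = ∂Q/∂x - ∂P/∂y = -6*x + y.
Integrating over R: integral_0^1 integral_0^1 (-6*x + y) dx dy = -5/2.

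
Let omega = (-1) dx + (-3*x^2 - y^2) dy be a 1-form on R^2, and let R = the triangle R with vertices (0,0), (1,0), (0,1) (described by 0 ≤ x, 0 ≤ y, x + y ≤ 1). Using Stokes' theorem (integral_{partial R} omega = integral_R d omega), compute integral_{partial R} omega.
integral_(partial R) omega = -1

Stokes: integral_partial_R omega = integral_R d omega with d omega = (∂Q/∂x - ∂P/∂y) dx ∧ dy.
  ∂Q/∂x = -6*x
  ∂P/∂y = 0
  integrand = ∂Q/∂x - ∂P/∂y = -6*x.
Integrating over R: integral_0^1 integral_0^{1-x} (-6*x) dy dx = -1.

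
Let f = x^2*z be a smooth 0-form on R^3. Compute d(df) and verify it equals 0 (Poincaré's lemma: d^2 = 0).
d(df) = 0

Step 1: df = sum_i (∂f/∂x_i) dx_i = (2*x*z) dx + (0) dy + (x^2) dz.
Step 2: Apply d again. Using the 1-form formula, the coefficient of dx ∧ dy in d(df) is ∂^2 f/∂x ∂y - ∂^2 f/∂y ∂x = (0) - (0) = 0 (equality of mixed partials for smooth f).
Similarly for dx ∧ dz and dy ∧ dz — all coefficients vanish. So d(df) = 0.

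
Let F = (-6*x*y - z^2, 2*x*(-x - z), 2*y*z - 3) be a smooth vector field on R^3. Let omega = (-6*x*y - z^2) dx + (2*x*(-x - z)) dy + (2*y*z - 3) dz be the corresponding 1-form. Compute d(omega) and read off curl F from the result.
d(omega) = (2*x + 2*z) dy ∧ dz + (-2*z) dz ∧ dx + (2*x - 2*z) dx ∧ dy; curl F = (2*x + 2*z, -2*z, 2*x - 2*z)

d omega = sum_{i<j} (∂f_j/∂x_i - ∂f_i/∂x_j) dx_i ∧ dx_j. Under the identification (dy ∧ dz, dz ∧ dx, dx ∧ dy) ↔ (e_x, e_y, e_z), the coefficients are exactly the components of curl F. Compute:
  ∂R/∂y - ∂Q/∂z = (2*z) - (-2*x) = 2*x + 2*z
  ∂P/∂z - ∂R/∂x = (-2*z) - (0) = -2*z
  ∂Q/∂x - ∂P/∂y = (-4*x - 2*z) - (-6*x) = 2*x - 2*z.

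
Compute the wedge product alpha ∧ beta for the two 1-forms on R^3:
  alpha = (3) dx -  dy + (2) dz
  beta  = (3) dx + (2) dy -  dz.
alpha ∧ beta = (9) dx ∧ dy + (-9) dx ∧ dz + (-3) dy ∧ dz

Distribute the wedge, using dx_i ∧ dx_j = -dx_j ∧ dx_i and dx_i ∧ dx_i = 0. For each pair (i, j) with i < j, the coefficient of dx_i ∧ dx_j in alpha ∧ beta is (alpha_i * beta_j - alpha_j * beta_i). Collecting: alpha ∧ beta = (9) dx ∧ dy + (-9) dx ∧ dz + (-3) dy ∧ dz.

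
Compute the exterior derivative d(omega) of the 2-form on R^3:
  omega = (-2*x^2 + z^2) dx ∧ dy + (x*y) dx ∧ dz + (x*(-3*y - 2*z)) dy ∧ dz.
d(omega) = (-x - 3*y) dx ∧ dy ∧ dz

For a 2-form omega = sum_{i<j} g_{ij} dx_i ∧ dx_j, the exterior derivative is
  d(omega) = sum_{i<j} d(g_{ij}) ∧ dx_i ∧ dx_j = sum_{i<j, k} (∂g_{ij}/∂x_k) dx_k ∧ dx_i ∧ dx_j.
Expand each term, using dx_k ∧ dx_i ∧ dx_j = sgn(permutation) dx_{(a)} ∧ dx_{(b)} ∧ dx_{(c)} with (a < b < c) sorted:
  d(-2*x^2 + z^2) includes (∂/∂z)(-2*x^2 + z^2) dz = (2*z) dz, which multiplied by dx ∧ dy gives (2*z) dx ∧ dy ∧ dz
  d(x*y) includes (∂/∂y)(x*y) dy = (x) dy, which multiplied by dx ∧ dz gives (-x) dx ∧ dy ∧ dz
  d(x*(-3*y - 2*z)) includes (∂/∂x)(x*(-3*y - 2*z)) dx = (-3*y - 2*z) dx, which multiplied by dy ∧ dz gives (-3*y - 2*z) dx ∧ dy ∧ dz
Collecting like 3-forms: d(omega) = (-x - 3*y) dx ∧ dy ∧ dz.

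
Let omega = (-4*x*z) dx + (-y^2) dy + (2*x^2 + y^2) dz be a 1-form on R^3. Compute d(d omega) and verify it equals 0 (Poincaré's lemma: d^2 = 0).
d(d omega) = 0

Step 1: d omega = sum_{i<j} (∂f_j/∂x_i - ∂f_i/∂x_j) dx_i ∧ dx_j:
  coeff of dx ∧ dy: 0
  coeff of dx ∧ dz: 8*x
  coeff of dy ∧ dz: 2*y
Step 2: Apply d again to each 2-form coefficient. The only possible 3-form in R^3 is dx ∧ dy ∧ dz, with coefficient
  ∂(coeff of dy∧dz)/∂x - ∂(coeff of dx∧dz)/∂y + ∂(coeff of dx∧dy)/∂z
  = ∂/∂x (2*y) - ∂/∂y (8*x) + ∂/∂z (0).
Each of these terms simplifies to sums of mixed partials that cancel in pairs. The result is 0 (by equality of mixed partials for smooth functions — Schwarz / Clairaut).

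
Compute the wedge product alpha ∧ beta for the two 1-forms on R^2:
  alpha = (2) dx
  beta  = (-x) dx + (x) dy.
alpha ∧ beta = (2*x) dx ∧ dy

Distribute the wedge, using dx_i ∧ dx_j = -dx_j ∧ dx_i and dx_i ∧ dx_i = 0. For each pair (i, j) with i < j, the coefficient of dx_i ∧ dx_j in alpha ∧ beta is (alpha_i * beta_j - alpha_j * beta_i). Collecting: alpha ∧ beta = (2*x) dx ∧ dy.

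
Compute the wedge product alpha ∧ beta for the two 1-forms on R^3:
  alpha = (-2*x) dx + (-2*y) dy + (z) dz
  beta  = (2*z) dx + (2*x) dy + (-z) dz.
alpha ∧ beta = (-4*x^2 + 4*y*z) dx ∧ dy + (2*z*(x - z)) dx ∧ dz + (2*z*(-x + y)) dy ∧ dz

Distribute the wedge, using dx_i ∧ dx_j = -dx_j ∧ dx_i and dx_i ∧ dx_i = 0. For each pair (i, j) with i < j, the coefficient of dx_i ∧ dx_j in alpha ∧ beta is (alpha_i * beta_j - alpha_j * beta_i). Collecting: alpha ∧ beta = (-4*x^2 + 4*y*z) dx ∧ dy + (2*z*(x - z)) dx ∧ dz + (2*z*(-x + y)) dy ∧ dz.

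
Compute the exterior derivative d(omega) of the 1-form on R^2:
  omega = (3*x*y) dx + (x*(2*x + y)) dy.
d(omega) = (x + y) dx ∧ dy

For a 1-form omega = sum_i f_i dx_i, the exterior derivative is
  d(omega) = sum_{i < j} (∂f_j/∂x_i - ∂f_i/∂x_j) dx_i ∧ dx_j.
  coefficient of dx ∧ dy: ∂f_2/∂x - ∂f_1/∂y = ∂(x*(2*x + y))/∂x - ∂(3*x*y)/∂y = x + y
Assembling: d(omega) = (x + y) dx ∧ dy.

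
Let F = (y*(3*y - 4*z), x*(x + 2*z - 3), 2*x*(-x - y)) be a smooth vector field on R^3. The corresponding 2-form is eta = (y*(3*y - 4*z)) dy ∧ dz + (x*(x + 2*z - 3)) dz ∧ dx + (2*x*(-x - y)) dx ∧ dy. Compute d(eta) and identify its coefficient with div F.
d(eta) = (0) dx ∧ dy ∧ dz; div F = 0

For a 2-form in R^3 of the form above, applying d gives a 3-form with coefficient ∂P/∂x + ∂Q/∂y + ∂R/∂z:
  ∂P/∂x = 0
  ∂Q/∂y = 0
  ∂R/∂z = 0
Sum = 0, which is exactly div F.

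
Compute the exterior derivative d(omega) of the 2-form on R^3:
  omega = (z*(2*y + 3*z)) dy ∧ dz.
d(omega) = 0

For a 2-form omega = sum_{i<j} g_{ij} dx_i ∧ dx_j, the exterior derivative is
  d(omega) = sum_{i<j} d(g_{ij}) ∧ dx_i ∧ dx_j = sum_{i<j, k} (∂g_{ij}/∂x_k) dx_k ∧ dx_i ∧ dx_j.
Expand each term, using dx_k ∧ dx_i ∧ dx_j = sgn(permutation) dx_{(a)} ∧ dx_{(b)} ∧ dx_{(c)} with (a < b < c) sorted:

Collecting like 3-forms: d(omega) = 0.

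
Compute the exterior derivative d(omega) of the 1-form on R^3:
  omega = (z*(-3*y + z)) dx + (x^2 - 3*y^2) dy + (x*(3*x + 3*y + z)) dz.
d(omega) = (2*x + 3*z) dx ∧ dy + (6*x + 6*y - z) dx ∧ dz + (3*x) dy ∧ dz

For a 1-form omega = sum_i f_i dx_i, the exterior derivative is
  d(omega) = sum_{i < j} (∂f_j/∂x_i - ∂f_i/∂x_j) dx_i ∧ dx_j.
  coefficient of dx ∧ dy: ∂f_2/∂x - ∂f_1/∂y = ∂(x^2 - 3*y^2)/∂x - ∂(z*(-3*y + z))/∂y = 2*x + 3*z
  coefficient of dx ∧ dz: ∂f_3/∂x - ∂f_1/∂z = ∂(x*(3*x + 3*y + z))/∂x - ∂(z*(-3*y + z))/∂z = 6*x + 6*y - z
  coefficient of dy ∧ dz: ∂f_3/∂y - ∂f_2/∂z = ∂(x*(3*x + 3*y + z))/∂y - ∂(x^2 - 3*y^2)/∂z = 3*x
Assembling: d(omega) = (2*x + 3*z) dx ∧ dy + (6*x + 6*y - z) dx ∧ dz + (3*x) dy ∧ dz.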